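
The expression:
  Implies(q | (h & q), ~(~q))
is always true.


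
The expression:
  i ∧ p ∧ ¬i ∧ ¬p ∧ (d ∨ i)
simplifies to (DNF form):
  False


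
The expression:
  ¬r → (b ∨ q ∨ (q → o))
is always true.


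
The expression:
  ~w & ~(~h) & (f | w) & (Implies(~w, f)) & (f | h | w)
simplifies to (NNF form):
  f & h & ~w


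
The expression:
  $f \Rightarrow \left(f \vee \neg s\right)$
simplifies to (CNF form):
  $\text{True}$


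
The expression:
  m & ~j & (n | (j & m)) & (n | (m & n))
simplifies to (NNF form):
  m & n & ~j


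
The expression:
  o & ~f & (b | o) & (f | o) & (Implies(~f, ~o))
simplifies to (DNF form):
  False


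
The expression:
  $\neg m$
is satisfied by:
  {m: False}


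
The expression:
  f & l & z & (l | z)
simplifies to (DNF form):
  f & l & z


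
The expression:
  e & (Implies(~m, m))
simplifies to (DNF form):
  e & m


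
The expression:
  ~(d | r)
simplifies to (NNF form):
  ~d & ~r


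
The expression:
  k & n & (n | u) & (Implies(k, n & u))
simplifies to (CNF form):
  k & n & u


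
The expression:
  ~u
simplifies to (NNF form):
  ~u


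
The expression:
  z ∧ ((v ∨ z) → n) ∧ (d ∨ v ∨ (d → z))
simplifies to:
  n ∧ z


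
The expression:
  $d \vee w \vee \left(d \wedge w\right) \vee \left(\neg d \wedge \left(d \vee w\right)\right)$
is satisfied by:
  {d: True, w: True}
  {d: True, w: False}
  {w: True, d: False}


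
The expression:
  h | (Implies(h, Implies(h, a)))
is always true.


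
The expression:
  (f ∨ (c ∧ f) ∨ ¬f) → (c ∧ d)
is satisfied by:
  {c: True, d: True}


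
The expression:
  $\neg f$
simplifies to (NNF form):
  $\neg f$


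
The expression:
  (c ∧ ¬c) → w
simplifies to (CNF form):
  True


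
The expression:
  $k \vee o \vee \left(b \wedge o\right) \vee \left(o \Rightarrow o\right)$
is always true.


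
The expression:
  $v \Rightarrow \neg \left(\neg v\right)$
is always true.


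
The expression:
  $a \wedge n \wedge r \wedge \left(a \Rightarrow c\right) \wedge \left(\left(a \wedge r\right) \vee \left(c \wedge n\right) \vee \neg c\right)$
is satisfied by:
  {r: True, c: True, a: True, n: True}


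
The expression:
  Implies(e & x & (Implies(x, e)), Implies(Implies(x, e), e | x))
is always true.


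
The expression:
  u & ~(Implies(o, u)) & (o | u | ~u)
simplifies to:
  False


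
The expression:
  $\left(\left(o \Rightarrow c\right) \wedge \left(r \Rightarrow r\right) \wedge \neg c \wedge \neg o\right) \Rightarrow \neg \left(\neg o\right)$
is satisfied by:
  {o: True, c: True}
  {o: True, c: False}
  {c: True, o: False}


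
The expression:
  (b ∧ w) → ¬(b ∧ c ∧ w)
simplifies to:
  ¬b ∨ ¬c ∨ ¬w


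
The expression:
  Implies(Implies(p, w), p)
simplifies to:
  p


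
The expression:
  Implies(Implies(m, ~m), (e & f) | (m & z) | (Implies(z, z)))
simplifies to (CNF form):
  True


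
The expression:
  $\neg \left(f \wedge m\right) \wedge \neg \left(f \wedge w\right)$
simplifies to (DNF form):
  $\left(\neg m \wedge \neg w\right) \vee \neg f$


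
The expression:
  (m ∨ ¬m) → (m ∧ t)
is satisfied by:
  {t: True, m: True}


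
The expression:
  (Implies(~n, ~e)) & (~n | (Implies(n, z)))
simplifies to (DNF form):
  (n & z) | (~e & ~n)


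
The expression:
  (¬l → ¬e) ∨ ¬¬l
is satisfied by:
  {l: True, e: False}
  {e: False, l: False}
  {e: True, l: True}


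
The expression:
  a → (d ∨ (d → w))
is always true.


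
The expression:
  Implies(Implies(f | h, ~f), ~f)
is always true.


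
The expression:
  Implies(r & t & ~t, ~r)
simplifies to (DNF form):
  True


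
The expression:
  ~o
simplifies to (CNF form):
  ~o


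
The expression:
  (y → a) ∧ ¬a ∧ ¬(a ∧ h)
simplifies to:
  ¬a ∧ ¬y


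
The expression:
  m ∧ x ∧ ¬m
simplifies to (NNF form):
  False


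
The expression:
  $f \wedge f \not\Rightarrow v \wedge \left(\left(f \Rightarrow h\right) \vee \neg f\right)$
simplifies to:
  $f \wedge h \wedge \neg v$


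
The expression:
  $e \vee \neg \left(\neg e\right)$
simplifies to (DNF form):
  $e$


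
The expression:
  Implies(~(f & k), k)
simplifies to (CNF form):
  k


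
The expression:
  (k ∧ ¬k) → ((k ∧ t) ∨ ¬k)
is always true.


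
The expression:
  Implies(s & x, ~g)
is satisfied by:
  {s: False, x: False, g: False}
  {g: True, s: False, x: False}
  {x: True, s: False, g: False}
  {g: True, x: True, s: False}
  {s: True, g: False, x: False}
  {g: True, s: True, x: False}
  {x: True, s: True, g: False}


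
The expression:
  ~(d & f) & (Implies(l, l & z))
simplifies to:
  (z & ~d) | (z & ~f) | (~d & ~l) | (~f & ~l)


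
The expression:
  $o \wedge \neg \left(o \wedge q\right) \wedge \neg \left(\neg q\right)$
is never true.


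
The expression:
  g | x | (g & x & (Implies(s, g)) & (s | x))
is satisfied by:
  {x: True, g: True}
  {x: True, g: False}
  {g: True, x: False}


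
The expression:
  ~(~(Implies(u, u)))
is always true.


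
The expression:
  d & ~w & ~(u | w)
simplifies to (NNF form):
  d & ~u & ~w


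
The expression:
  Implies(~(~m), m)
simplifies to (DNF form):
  True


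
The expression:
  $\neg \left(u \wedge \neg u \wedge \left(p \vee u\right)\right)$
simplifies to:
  $\text{True}$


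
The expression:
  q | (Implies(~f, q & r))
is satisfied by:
  {q: True, f: True}
  {q: True, f: False}
  {f: True, q: False}


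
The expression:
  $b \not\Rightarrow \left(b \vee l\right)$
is never true.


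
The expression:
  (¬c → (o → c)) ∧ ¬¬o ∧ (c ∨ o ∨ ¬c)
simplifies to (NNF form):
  c ∧ o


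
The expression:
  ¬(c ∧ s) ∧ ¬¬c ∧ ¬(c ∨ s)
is never true.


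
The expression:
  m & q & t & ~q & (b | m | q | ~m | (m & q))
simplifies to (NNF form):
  False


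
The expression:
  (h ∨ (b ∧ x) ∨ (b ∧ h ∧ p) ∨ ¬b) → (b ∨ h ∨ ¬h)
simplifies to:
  True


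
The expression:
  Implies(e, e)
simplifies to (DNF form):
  True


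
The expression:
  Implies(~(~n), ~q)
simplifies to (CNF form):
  ~n | ~q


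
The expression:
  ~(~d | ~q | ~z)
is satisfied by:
  {z: True, d: True, q: True}


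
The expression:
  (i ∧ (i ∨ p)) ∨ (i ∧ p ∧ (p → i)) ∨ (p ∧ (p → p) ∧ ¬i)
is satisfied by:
  {i: True, p: True}
  {i: True, p: False}
  {p: True, i: False}


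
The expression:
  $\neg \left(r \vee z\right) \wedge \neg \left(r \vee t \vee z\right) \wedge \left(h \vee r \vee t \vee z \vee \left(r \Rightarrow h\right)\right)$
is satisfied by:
  {r: False, t: False, z: False}


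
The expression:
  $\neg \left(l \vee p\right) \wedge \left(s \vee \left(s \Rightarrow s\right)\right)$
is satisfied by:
  {p: False, l: False}


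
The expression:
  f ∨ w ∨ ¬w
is always true.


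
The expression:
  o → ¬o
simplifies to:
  ¬o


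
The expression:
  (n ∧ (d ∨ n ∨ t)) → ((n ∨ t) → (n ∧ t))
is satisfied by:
  {t: True, n: False}
  {n: False, t: False}
  {n: True, t: True}


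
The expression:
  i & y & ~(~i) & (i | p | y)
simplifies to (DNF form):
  i & y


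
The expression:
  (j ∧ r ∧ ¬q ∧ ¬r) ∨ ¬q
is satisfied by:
  {q: False}


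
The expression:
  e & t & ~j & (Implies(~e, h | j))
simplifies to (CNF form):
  e & t & ~j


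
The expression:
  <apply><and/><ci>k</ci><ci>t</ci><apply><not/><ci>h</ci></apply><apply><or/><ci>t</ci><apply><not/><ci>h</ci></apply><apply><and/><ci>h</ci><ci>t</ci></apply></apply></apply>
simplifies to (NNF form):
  <apply><and/><ci>k</ci><ci>t</ci><apply><not/><ci>h</ci></apply></apply>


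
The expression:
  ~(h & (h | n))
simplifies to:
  ~h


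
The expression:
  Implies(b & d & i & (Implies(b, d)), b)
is always true.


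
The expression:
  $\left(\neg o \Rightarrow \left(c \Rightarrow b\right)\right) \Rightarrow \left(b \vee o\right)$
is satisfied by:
  {b: True, o: True, c: True}
  {b: True, o: True, c: False}
  {b: True, c: True, o: False}
  {b: True, c: False, o: False}
  {o: True, c: True, b: False}
  {o: True, c: False, b: False}
  {c: True, o: False, b: False}


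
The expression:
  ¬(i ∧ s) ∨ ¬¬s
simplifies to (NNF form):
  True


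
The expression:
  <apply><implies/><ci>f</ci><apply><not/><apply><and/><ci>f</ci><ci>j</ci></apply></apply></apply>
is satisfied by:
  {j: False, f: False}
  {f: True, j: False}
  {j: True, f: False}


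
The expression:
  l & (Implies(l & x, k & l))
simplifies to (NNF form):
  l & (k | ~x)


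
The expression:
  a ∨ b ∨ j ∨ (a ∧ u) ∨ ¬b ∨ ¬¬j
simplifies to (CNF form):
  True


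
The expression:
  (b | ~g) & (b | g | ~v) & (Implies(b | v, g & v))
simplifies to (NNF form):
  (b | ~v) & (g | ~b) & (v | ~g)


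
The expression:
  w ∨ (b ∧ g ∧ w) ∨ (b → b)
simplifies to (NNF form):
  True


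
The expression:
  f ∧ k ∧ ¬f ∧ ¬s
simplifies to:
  False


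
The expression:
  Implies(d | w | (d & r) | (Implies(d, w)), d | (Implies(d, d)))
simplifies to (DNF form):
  True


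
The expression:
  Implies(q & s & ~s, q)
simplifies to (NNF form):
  True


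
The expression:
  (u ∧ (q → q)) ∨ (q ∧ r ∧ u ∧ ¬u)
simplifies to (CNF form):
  u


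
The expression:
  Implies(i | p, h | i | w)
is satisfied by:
  {i: True, h: True, w: True, p: False}
  {i: True, h: True, p: False, w: False}
  {i: True, w: True, p: False, h: False}
  {i: True, p: False, w: False, h: False}
  {h: True, w: True, p: False, i: False}
  {h: True, p: False, w: False, i: False}
  {w: True, h: False, p: False, i: False}
  {h: False, p: False, w: False, i: False}
  {h: True, i: True, p: True, w: True}
  {h: True, i: True, p: True, w: False}
  {i: True, p: True, w: True, h: False}
  {i: True, p: True, h: False, w: False}
  {w: True, p: True, h: True, i: False}
  {p: True, h: True, i: False, w: False}
  {p: True, w: True, i: False, h: False}


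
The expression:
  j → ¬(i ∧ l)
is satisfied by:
  {l: False, i: False, j: False}
  {j: True, l: False, i: False}
  {i: True, l: False, j: False}
  {j: True, i: True, l: False}
  {l: True, j: False, i: False}
  {j: True, l: True, i: False}
  {i: True, l: True, j: False}


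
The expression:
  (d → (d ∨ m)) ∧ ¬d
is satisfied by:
  {d: False}


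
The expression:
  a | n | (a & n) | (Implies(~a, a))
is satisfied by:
  {n: True, a: True}
  {n: True, a: False}
  {a: True, n: False}


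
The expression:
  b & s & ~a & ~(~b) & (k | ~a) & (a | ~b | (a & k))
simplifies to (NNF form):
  False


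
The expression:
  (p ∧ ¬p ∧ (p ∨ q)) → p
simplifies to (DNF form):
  True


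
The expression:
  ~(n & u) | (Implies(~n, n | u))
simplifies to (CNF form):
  True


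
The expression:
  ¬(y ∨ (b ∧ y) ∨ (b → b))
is never true.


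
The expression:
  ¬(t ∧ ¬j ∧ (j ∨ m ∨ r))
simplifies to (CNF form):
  (j ∨ ¬m ∨ ¬t) ∧ (j ∨ ¬r ∨ ¬t)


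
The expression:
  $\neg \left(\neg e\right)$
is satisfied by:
  {e: True}


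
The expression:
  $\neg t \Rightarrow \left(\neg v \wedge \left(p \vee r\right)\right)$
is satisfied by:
  {t: True, r: True, p: True, v: False}
  {t: True, r: True, p: False, v: False}
  {t: True, p: True, r: False, v: False}
  {t: True, p: False, r: False, v: False}
  {t: True, v: True, r: True, p: True}
  {t: True, v: True, r: True, p: False}
  {t: True, v: True, r: False, p: True}
  {t: True, v: True, r: False, p: False}
  {r: True, p: True, t: False, v: False}
  {r: True, t: False, p: False, v: False}
  {p: True, t: False, r: False, v: False}


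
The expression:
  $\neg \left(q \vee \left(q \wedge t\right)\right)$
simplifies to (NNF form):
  $\neg q$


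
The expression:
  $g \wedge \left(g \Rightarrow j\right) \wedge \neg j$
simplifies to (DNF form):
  $\text{False}$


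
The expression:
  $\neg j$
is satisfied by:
  {j: False}


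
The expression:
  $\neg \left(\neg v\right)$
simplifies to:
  $v$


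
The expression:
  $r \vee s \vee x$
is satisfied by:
  {r: True, x: True, s: True}
  {r: True, x: True, s: False}
  {r: True, s: True, x: False}
  {r: True, s: False, x: False}
  {x: True, s: True, r: False}
  {x: True, s: False, r: False}
  {s: True, x: False, r: False}


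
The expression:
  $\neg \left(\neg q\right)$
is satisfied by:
  {q: True}


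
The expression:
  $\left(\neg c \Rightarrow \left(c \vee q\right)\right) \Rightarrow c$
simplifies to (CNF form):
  $c \vee \neg q$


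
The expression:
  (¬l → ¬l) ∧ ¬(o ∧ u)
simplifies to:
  ¬o ∨ ¬u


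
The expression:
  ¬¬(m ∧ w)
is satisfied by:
  {m: True, w: True}


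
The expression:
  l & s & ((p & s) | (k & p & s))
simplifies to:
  l & p & s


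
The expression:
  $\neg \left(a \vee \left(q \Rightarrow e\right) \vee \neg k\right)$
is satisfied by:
  {q: True, k: True, e: False, a: False}


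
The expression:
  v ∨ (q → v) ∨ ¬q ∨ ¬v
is always true.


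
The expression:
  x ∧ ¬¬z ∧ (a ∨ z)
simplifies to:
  x ∧ z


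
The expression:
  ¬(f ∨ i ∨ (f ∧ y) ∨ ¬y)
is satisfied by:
  {y: True, i: False, f: False}


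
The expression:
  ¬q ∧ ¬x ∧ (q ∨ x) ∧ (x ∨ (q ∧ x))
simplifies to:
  False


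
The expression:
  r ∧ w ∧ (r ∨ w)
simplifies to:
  r ∧ w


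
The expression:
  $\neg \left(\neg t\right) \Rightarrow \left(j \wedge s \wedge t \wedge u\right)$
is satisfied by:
  {j: True, u: True, s: True, t: False}
  {j: True, u: True, s: False, t: False}
  {j: True, s: True, u: False, t: False}
  {j: True, s: False, u: False, t: False}
  {u: True, s: True, j: False, t: False}
  {u: True, s: False, j: False, t: False}
  {s: True, j: False, u: False, t: False}
  {s: False, j: False, u: False, t: False}
  {t: True, j: True, u: True, s: True}


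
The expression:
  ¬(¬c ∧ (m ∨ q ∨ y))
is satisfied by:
  {c: True, q: False, m: False, y: False}
  {y: True, c: True, q: False, m: False}
  {c: True, m: True, q: False, y: False}
  {y: True, c: True, m: True, q: False}
  {c: True, q: True, m: False, y: False}
  {c: True, y: True, q: True, m: False}
  {c: True, m: True, q: True, y: False}
  {y: True, c: True, m: True, q: True}
  {y: False, q: False, m: False, c: False}


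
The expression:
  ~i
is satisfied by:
  {i: False}


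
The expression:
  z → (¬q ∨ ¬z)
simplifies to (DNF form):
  ¬q ∨ ¬z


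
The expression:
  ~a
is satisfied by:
  {a: False}


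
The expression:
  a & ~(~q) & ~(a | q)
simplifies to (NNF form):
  False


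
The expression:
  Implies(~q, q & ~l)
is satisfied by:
  {q: True}


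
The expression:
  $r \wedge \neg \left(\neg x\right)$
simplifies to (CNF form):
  $r \wedge x$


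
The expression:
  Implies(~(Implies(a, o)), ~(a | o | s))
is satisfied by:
  {o: True, a: False}
  {a: False, o: False}
  {a: True, o: True}


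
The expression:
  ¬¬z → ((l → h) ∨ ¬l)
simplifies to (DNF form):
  h ∨ ¬l ∨ ¬z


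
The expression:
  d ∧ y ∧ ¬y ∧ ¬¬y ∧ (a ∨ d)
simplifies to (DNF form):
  False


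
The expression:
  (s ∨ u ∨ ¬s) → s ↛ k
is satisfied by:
  {s: True, k: False}


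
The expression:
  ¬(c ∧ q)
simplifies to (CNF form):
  ¬c ∨ ¬q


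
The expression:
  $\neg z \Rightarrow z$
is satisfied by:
  {z: True}


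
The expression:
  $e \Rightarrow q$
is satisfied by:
  {q: True, e: False}
  {e: False, q: False}
  {e: True, q: True}


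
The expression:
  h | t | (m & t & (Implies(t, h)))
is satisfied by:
  {t: True, h: True}
  {t: True, h: False}
  {h: True, t: False}


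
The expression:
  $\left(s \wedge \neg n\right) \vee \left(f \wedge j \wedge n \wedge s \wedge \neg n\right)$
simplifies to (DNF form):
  $s \wedge \neg n$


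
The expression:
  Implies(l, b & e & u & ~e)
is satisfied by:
  {l: False}


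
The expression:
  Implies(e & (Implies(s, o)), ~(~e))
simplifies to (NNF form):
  True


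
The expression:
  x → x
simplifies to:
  True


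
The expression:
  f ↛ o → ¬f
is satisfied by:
  {o: True, f: False}
  {f: False, o: False}
  {f: True, o: True}


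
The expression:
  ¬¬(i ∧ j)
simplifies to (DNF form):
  i ∧ j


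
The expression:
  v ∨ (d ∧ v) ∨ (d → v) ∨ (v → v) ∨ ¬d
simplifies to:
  True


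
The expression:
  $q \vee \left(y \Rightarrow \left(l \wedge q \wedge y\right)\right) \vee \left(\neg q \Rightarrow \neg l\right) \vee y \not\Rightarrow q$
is always true.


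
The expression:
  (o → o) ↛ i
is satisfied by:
  {i: False}


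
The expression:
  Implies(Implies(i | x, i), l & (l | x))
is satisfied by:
  {x: True, l: True, i: False}
  {l: True, i: False, x: False}
  {x: True, l: True, i: True}
  {l: True, i: True, x: False}
  {x: True, i: False, l: False}


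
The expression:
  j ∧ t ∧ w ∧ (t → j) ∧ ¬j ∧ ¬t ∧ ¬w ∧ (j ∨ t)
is never true.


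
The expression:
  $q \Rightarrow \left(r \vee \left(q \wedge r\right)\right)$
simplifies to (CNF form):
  $r \vee \neg q$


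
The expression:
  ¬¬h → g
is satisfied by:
  {g: True, h: False}
  {h: False, g: False}
  {h: True, g: True}


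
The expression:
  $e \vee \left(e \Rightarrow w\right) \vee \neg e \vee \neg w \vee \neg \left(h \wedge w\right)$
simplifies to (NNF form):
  $\text{True}$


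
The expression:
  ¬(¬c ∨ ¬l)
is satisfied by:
  {c: True, l: True}


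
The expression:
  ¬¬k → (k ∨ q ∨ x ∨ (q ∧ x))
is always true.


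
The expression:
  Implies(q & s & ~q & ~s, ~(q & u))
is always true.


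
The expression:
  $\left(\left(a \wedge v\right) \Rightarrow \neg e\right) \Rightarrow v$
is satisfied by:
  {v: True}


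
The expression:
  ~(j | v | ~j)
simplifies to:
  False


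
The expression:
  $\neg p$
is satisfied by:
  {p: False}


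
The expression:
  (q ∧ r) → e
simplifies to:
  e ∨ ¬q ∨ ¬r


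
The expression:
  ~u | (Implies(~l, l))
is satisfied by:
  {l: True, u: False}
  {u: False, l: False}
  {u: True, l: True}


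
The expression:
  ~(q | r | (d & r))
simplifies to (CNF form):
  ~q & ~r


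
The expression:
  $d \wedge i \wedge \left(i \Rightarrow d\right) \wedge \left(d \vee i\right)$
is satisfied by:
  {i: True, d: True}


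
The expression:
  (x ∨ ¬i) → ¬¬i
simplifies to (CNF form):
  i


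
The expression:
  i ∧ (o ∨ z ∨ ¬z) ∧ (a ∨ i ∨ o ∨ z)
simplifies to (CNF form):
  i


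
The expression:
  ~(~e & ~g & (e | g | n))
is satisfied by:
  {e: True, g: True, n: False}
  {e: True, g: False, n: False}
  {g: True, e: False, n: False}
  {e: False, g: False, n: False}
  {n: True, e: True, g: True}
  {n: True, e: True, g: False}
  {n: True, g: True, e: False}


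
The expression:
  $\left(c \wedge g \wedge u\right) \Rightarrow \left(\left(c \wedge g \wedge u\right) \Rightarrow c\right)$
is always true.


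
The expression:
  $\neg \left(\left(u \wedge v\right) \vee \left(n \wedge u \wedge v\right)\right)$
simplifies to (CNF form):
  $\neg u \vee \neg v$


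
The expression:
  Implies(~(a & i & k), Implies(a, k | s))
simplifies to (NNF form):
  k | s | ~a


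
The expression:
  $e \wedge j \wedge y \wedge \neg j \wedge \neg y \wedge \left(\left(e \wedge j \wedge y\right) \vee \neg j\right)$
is never true.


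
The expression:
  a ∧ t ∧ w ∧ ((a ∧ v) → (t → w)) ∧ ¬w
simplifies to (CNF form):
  False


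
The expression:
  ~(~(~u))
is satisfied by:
  {u: False}


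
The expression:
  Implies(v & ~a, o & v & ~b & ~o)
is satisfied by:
  {a: True, v: False}
  {v: False, a: False}
  {v: True, a: True}


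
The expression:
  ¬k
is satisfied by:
  {k: False}


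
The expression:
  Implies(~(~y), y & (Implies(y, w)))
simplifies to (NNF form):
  w | ~y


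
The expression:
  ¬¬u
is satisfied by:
  {u: True}


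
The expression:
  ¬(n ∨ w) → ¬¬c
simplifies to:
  c ∨ n ∨ w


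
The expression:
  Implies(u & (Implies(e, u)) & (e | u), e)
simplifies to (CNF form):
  e | ~u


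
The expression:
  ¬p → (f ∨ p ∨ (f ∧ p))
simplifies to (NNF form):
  f ∨ p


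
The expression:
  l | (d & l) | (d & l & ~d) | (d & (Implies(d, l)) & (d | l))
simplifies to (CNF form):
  l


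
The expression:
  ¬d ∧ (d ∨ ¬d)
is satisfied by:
  {d: False}


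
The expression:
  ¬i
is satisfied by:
  {i: False}


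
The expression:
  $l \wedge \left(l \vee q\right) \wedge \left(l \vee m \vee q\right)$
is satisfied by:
  {l: True}


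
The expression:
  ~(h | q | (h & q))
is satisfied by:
  {q: False, h: False}


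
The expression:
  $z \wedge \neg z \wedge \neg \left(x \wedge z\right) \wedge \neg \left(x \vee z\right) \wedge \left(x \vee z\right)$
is never true.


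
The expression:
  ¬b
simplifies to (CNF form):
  ¬b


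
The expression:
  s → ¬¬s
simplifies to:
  True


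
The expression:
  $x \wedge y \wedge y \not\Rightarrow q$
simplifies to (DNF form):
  $x \wedge y \wedge \neg q$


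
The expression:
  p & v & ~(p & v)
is never true.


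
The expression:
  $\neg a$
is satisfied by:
  {a: False}


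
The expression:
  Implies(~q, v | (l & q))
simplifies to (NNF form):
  q | v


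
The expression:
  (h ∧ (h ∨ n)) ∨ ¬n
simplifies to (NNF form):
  h ∨ ¬n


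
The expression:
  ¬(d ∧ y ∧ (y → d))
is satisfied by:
  {d: False, y: False}
  {y: True, d: False}
  {d: True, y: False}


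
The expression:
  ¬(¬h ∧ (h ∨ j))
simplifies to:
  h ∨ ¬j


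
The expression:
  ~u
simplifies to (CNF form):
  ~u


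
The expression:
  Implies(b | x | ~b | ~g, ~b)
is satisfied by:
  {b: False}


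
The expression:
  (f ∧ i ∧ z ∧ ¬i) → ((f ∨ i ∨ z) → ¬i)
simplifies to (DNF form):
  True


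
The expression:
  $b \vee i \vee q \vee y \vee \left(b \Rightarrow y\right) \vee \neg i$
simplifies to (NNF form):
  $\text{True}$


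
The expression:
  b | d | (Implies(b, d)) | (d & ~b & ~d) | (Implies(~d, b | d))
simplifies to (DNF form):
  True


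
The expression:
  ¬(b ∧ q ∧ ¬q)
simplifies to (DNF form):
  True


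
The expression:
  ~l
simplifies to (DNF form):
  ~l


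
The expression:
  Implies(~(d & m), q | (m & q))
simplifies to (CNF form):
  (d | q) & (m | q)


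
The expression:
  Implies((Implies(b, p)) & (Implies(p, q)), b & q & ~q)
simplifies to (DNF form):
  (b & ~p) | (p & ~q)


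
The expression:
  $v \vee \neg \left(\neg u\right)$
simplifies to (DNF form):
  $u \vee v$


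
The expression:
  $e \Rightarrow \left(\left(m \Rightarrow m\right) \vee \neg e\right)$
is always true.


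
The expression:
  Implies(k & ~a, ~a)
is always true.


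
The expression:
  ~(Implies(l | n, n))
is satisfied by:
  {l: True, n: False}


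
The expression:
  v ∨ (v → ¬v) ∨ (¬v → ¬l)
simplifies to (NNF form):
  True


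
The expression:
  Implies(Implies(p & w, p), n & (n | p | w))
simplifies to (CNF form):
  n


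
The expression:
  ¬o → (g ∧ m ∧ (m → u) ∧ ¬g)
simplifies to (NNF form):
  o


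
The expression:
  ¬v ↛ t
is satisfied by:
  {t: True, v: False}
  {v: False, t: False}
  {v: True, t: True}


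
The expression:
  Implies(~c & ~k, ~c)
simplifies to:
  True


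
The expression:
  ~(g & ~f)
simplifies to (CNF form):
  f | ~g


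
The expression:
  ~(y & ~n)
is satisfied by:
  {n: True, y: False}
  {y: False, n: False}
  {y: True, n: True}


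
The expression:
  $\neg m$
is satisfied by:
  {m: False}


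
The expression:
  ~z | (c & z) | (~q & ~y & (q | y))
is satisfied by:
  {c: True, z: False}
  {z: False, c: False}
  {z: True, c: True}


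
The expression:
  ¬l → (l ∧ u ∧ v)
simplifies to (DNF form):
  l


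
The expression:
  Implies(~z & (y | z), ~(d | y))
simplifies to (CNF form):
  z | ~y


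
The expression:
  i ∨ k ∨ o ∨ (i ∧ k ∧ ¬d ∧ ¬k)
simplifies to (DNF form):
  i ∨ k ∨ o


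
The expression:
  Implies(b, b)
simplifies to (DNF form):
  True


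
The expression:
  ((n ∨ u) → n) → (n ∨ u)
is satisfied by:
  {n: True, u: True}
  {n: True, u: False}
  {u: True, n: False}


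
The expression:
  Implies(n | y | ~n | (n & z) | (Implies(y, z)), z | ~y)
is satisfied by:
  {z: True, y: False}
  {y: False, z: False}
  {y: True, z: True}


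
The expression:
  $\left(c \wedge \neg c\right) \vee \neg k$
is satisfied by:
  {k: False}


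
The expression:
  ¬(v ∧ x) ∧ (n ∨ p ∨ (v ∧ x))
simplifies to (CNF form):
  (n ∨ p) ∧ (¬v ∨ ¬x) ∧ (n ∨ p ∨ ¬v) ∧ (n ∨ p ∨ ¬x) ∧ (n ∨ ¬v ∨ ¬x) ∧ (p ∨ ¬v ∨ ¬x) ∧ (n ∨ p ∨ ¬v ∨ ¬x)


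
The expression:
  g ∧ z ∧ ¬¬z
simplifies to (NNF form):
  g ∧ z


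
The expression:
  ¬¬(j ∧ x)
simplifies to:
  j ∧ x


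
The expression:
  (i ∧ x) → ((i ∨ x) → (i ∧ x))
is always true.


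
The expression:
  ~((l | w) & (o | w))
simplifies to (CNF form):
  ~w & (~l | ~o)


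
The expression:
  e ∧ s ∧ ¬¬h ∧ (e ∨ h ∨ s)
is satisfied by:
  {h: True, e: True, s: True}


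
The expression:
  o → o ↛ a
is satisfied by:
  {o: False, a: False}
  {a: True, o: False}
  {o: True, a: False}


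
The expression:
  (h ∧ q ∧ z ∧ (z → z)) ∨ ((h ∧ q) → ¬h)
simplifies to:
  z ∨ ¬h ∨ ¬q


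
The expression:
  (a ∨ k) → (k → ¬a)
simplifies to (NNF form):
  ¬a ∨ ¬k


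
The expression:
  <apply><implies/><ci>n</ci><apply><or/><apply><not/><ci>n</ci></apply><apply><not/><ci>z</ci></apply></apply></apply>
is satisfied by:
  {z: False, n: False}
  {n: True, z: False}
  {z: True, n: False}


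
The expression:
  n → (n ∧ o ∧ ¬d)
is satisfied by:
  {o: True, d: False, n: False}
  {d: False, n: False, o: False}
  {o: True, d: True, n: False}
  {d: True, o: False, n: False}
  {n: True, o: True, d: False}


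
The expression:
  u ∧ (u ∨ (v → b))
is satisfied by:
  {u: True}


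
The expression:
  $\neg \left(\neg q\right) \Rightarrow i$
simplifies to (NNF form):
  $i \vee \neg q$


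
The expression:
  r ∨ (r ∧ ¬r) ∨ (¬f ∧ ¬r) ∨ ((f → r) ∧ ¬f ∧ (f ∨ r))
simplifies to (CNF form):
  r ∨ ¬f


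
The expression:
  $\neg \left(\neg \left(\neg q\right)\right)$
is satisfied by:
  {q: False}


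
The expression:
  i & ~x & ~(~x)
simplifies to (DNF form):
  False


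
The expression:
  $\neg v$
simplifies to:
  $\neg v$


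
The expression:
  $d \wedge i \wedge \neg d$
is never true.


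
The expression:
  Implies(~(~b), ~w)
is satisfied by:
  {w: False, b: False}
  {b: True, w: False}
  {w: True, b: False}


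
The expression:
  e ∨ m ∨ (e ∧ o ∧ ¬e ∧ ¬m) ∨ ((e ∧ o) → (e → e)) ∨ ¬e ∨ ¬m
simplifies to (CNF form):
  True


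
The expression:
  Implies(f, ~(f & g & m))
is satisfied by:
  {g: False, m: False, f: False}
  {f: True, g: False, m: False}
  {m: True, g: False, f: False}
  {f: True, m: True, g: False}
  {g: True, f: False, m: False}
  {f: True, g: True, m: False}
  {m: True, g: True, f: False}


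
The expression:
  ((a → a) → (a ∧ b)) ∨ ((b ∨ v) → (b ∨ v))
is always true.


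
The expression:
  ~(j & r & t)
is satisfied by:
  {t: False, r: False, j: False}
  {j: True, t: False, r: False}
  {r: True, t: False, j: False}
  {j: True, r: True, t: False}
  {t: True, j: False, r: False}
  {j: True, t: True, r: False}
  {r: True, t: True, j: False}


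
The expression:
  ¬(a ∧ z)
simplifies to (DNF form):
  ¬a ∨ ¬z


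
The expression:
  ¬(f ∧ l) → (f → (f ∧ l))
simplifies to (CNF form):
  l ∨ ¬f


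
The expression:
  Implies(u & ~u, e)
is always true.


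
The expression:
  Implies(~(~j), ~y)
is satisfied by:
  {y: False, j: False}
  {j: True, y: False}
  {y: True, j: False}


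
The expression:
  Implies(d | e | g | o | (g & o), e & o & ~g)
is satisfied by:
  {e: True, o: True, g: False, d: False}
  {e: True, o: True, d: True, g: False}
  {o: False, g: False, d: False, e: False}


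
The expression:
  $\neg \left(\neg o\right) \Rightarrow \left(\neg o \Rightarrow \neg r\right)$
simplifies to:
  $\text{True}$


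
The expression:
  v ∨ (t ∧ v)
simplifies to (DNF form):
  v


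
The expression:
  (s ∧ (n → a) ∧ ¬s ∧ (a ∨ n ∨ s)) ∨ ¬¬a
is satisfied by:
  {a: True}


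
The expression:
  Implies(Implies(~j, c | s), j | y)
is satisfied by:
  {y: True, j: True, s: False, c: False}
  {y: True, c: True, j: True, s: False}
  {y: True, j: True, s: True, c: False}
  {y: True, c: True, j: True, s: True}
  {y: True, s: False, j: False, c: False}
  {y: True, c: True, s: False, j: False}
  {y: True, s: True, j: False, c: False}
  {y: True, c: True, s: True, j: False}
  {j: True, c: False, s: False, y: False}
  {c: True, j: True, s: False, y: False}
  {j: True, s: True, c: False, y: False}
  {c: True, j: True, s: True, y: False}
  {c: False, s: False, j: False, y: False}


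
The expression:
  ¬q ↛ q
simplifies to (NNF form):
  True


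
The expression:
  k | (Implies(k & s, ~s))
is always true.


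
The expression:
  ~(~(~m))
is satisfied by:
  {m: False}


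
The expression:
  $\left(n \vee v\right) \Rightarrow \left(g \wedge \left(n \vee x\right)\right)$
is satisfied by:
  {g: True, x: True, v: False, n: False}
  {g: True, v: False, x: False, n: False}
  {n: True, g: True, x: True, v: False}
  {n: True, g: True, v: False, x: False}
  {g: True, x: True, v: True, n: False}
  {g: True, n: True, v: True, x: True}
  {g: True, n: True, v: True, x: False}
  {x: True, n: False, v: False, g: False}
  {n: False, v: False, x: False, g: False}


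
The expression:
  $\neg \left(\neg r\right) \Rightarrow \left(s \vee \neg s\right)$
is always true.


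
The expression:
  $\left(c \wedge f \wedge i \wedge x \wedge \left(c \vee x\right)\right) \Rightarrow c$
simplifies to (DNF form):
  $\text{True}$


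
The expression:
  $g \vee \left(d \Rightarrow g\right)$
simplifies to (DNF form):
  $g \vee \neg d$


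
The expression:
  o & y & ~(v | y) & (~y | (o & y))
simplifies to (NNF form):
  False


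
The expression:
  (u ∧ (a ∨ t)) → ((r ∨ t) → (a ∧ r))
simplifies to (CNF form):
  (a ∨ ¬t ∨ ¬u) ∧ (r ∨ ¬t ∨ ¬u)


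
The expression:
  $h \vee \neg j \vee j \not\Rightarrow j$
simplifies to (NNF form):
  $h \vee \neg j$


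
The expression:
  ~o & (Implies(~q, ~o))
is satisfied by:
  {o: False}


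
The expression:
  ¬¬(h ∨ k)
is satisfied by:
  {k: True, h: True}
  {k: True, h: False}
  {h: True, k: False}


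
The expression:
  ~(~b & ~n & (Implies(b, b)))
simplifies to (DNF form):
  b | n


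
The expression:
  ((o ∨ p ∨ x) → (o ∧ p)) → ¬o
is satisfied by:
  {p: False, o: False}
  {o: True, p: False}
  {p: True, o: False}


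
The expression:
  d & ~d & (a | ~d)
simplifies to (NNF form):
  False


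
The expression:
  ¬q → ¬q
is always true.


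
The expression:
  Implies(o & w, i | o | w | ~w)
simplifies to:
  True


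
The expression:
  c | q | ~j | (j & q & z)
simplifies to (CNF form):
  c | q | ~j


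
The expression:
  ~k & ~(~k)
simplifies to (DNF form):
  False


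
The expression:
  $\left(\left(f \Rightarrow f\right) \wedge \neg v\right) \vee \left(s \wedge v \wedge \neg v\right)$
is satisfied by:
  {v: False}


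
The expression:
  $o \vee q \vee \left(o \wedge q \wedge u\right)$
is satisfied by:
  {q: True, o: True}
  {q: True, o: False}
  {o: True, q: False}


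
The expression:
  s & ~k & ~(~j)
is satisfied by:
  {j: True, s: True, k: False}


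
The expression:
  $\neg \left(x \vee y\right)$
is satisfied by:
  {x: False, y: False}


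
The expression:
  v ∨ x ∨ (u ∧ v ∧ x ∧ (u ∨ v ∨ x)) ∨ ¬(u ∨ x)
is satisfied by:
  {x: True, v: True, u: False}
  {x: True, u: False, v: False}
  {v: True, u: False, x: False}
  {v: False, u: False, x: False}
  {x: True, v: True, u: True}
  {x: True, u: True, v: False}
  {v: True, u: True, x: False}


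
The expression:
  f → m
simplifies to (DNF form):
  m ∨ ¬f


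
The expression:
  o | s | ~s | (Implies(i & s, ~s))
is always true.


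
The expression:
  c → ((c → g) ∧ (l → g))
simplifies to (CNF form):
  g ∨ ¬c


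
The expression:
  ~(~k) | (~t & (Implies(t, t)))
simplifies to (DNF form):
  k | ~t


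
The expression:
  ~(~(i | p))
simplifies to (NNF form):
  i | p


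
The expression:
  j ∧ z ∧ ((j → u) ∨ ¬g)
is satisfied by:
  {z: True, u: True, j: True, g: False}
  {z: True, j: True, g: False, u: False}
  {z: True, u: True, g: True, j: True}


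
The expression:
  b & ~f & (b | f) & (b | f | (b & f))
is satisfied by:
  {b: True, f: False}


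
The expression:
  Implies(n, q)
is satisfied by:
  {q: True, n: False}
  {n: False, q: False}
  {n: True, q: True}


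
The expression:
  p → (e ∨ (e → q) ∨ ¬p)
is always true.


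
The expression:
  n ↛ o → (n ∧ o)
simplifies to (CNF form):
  o ∨ ¬n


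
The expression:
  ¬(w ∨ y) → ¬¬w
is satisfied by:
  {y: True, w: True}
  {y: True, w: False}
  {w: True, y: False}


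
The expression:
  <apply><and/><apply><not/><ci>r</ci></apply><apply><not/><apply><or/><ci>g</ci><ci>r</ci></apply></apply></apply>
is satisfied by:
  {g: False, r: False}


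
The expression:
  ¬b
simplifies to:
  ¬b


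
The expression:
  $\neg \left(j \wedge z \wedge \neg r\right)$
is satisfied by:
  {r: True, z: False, j: False}
  {z: False, j: False, r: False}
  {r: True, j: True, z: False}
  {j: True, z: False, r: False}
  {r: True, z: True, j: False}
  {z: True, r: False, j: False}
  {r: True, j: True, z: True}


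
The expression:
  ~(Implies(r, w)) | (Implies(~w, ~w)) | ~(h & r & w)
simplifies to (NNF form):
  True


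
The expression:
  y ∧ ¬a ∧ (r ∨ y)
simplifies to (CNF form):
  y ∧ ¬a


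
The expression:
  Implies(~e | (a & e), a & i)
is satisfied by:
  {e: True, i: True, a: False}
  {e: True, i: False, a: False}
  {a: True, e: True, i: True}
  {a: True, i: True, e: False}


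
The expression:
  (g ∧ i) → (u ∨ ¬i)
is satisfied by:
  {u: True, g: False, i: False}
  {g: False, i: False, u: False}
  {i: True, u: True, g: False}
  {i: True, g: False, u: False}
  {u: True, g: True, i: False}
  {g: True, u: False, i: False}
  {i: True, g: True, u: True}


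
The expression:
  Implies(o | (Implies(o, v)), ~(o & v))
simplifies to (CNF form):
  ~o | ~v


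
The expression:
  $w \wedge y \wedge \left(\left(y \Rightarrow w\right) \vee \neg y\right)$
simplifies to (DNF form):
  $w \wedge y$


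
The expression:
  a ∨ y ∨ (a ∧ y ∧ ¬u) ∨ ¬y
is always true.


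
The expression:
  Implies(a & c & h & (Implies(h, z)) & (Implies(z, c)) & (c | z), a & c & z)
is always true.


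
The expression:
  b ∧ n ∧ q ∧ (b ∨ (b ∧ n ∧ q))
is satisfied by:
  {b: True, q: True, n: True}


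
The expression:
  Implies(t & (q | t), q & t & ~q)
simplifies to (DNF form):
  ~t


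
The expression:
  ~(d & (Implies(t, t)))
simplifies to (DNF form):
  ~d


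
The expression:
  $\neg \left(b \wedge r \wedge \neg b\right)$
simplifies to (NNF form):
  $\text{True}$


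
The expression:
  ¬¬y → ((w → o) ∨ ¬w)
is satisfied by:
  {o: True, w: False, y: False}
  {w: False, y: False, o: False}
  {y: True, o: True, w: False}
  {y: True, w: False, o: False}
  {o: True, w: True, y: False}
  {w: True, o: False, y: False}
  {y: True, w: True, o: True}


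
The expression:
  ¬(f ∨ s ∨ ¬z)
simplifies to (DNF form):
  z ∧ ¬f ∧ ¬s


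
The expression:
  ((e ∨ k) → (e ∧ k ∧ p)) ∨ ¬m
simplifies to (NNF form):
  (¬e ∧ ¬k) ∨ (e ∧ k ∧ p) ∨ ¬m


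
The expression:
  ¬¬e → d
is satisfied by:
  {d: True, e: False}
  {e: False, d: False}
  {e: True, d: True}


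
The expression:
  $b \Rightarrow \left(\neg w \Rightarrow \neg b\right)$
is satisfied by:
  {w: True, b: False}
  {b: False, w: False}
  {b: True, w: True}


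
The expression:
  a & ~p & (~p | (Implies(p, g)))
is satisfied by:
  {a: True, p: False}


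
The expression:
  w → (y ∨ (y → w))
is always true.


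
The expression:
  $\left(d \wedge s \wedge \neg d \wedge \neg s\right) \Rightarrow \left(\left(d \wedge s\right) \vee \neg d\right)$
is always true.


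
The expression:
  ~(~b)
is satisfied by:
  {b: True}


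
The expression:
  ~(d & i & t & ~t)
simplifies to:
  True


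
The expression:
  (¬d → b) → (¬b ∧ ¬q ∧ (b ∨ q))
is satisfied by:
  {d: False, b: False}


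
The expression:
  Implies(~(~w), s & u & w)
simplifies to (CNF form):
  (s | ~w) & (u | ~w)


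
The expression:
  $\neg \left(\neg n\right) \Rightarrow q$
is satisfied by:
  {q: True, n: False}
  {n: False, q: False}
  {n: True, q: True}


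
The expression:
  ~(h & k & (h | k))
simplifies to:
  ~h | ~k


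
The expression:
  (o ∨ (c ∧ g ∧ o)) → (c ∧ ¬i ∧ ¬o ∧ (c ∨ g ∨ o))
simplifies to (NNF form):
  ¬o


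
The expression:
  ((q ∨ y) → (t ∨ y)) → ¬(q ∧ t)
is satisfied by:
  {t: False, q: False}
  {q: True, t: False}
  {t: True, q: False}


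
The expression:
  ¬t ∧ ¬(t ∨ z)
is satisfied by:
  {z: False, t: False}


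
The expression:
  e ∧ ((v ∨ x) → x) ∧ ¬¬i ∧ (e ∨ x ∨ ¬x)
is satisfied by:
  {i: True, e: True, x: True, v: False}
  {i: True, e: True, v: False, x: False}
  {i: True, e: True, x: True, v: True}


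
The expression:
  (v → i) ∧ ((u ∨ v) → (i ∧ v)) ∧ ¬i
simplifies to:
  ¬i ∧ ¬u ∧ ¬v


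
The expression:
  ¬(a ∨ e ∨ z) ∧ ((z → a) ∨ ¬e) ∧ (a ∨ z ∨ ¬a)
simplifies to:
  ¬a ∧ ¬e ∧ ¬z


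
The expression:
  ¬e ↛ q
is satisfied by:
  {q: True, e: False}
  {e: False, q: False}
  {e: True, q: True}


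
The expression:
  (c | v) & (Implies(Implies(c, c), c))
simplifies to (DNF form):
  c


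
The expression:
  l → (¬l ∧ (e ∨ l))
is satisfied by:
  {l: False}
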